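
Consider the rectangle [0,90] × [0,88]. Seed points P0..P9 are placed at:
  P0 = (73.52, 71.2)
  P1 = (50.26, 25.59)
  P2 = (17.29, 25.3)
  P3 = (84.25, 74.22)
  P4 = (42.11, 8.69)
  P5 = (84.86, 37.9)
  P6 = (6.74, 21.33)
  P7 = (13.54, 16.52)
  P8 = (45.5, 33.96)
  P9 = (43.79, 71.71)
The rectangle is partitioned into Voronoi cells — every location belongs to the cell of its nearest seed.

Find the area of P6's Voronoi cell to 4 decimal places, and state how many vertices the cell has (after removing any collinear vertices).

Area of P6's cell: 315.1251 (3 vertices)

1. box [0,90]×[0,88]: [(0, 0) (90, 0) (90, 88) (0, 88)]
2. ⊥bis P6·P0 via (40.13,46.265): [(0, 0) (74.6798, 0) (8.9631, 88) (0, 88)]  |A|=3680.2883
3. ⊥bis P6·P1 via (28.5,23.46): [(0, 0) (30.7964, 0) (24.1766, 67.6279) (8.9631, 88) (0, 88)]  |A|=2196.4166
4. ⊥bis P6·P2 via (12.015,23.315): [(0, 55.244) (0, 0) (20.7885, 0)]  |A|=574.2206
5. ⊥bis P6·P3 via (45.495,47.775): [(0, 55.244) (0, 0) (20.7885, 0)]  |A|=574.2206
6. ⊥bis P6·P4 via (24.425,15.01): [(19.9024, 2.3547) (0, 55.244) (0, 0) (19.061, 0)]  |A|=572.1867
7. ⊥bis P6·P5 via (45.8,29.615): [(19.9024, 2.3547) (0, 55.244) (0, 0) (19.061, 0)]  |A|=572.1867
8. ⊥bis P6·P7 via (10.14,18.925): [(12.4422, 22.1797) (0, 55.244) (0, 4.5899)]  |A|=315.1251
9. ⊥bis P6·P8 via (26.12,27.645): [(12.4422, 22.1797) (0, 55.244) (0, 4.5899)]  |A|=315.1251
10. ⊥bis P6·P9 via (25.265,46.52): [(12.4422, 22.1797) (0, 55.244) (0, 4.5899)]  |A|=315.1251
11. canonical 3-gon: [(12.4422, 22.1797) (0, 55.244) (0, 4.5899)]
12. shoelace: 315.1251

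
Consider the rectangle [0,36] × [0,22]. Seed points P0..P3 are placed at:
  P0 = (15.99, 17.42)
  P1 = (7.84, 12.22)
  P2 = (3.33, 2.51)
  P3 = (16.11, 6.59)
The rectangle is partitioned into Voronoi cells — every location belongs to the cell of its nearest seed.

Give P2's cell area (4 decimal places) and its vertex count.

Area of P2's cell: 78.0156 (4 vertices)

1. box [0,36]×[0,22]: [(0, 0) (36, 0) (36, 22) (0, 22)]
2. ⊥bis P2·P0 via (9.66,9.965): [(0, 18.1673) (0, 0) (21.396, 0)]  |A|=194.3536
3. ⊥bis P2·P1 via (5.585,7.365): [(21.3408, 0.0469) (0, 9.9591) (0, 0) (21.396, 0)]  |A|=106.769
4. ⊥bis P2·P3 via (9.72,4.55): [(9.3847, 5.6001) (0, 9.9591) (0, 0) (11.1726, 0)]  |A|=78.0156
5. canonical 4-gon: [(9.3847, 5.6001) (0, 9.9591) (0, 0) (11.1726, 0)]
6. shoelace: 78.0156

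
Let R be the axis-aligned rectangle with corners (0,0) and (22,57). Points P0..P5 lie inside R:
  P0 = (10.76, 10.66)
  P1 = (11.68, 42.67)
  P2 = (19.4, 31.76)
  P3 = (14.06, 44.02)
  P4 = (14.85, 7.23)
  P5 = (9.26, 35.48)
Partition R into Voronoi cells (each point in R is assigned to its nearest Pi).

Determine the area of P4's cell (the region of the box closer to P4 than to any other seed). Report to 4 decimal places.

Area of P4's cell: 165.5775

1. box [0,22]×[0,57]: [(0, 0) (22, 0) (22, 57) (0, 57)]
2. ⊥bis P4·P0 via (12.805,8.945): [(5.3034, 0) (22, 0) (22, 19.9093)]  |A|=166.2083
3. ⊥bis P4·P1 via (13.265,24.95): [(5.3034, 0) (22, 0) (22, 19.9093)]  |A|=166.2083
4. ⊥bis P4·P2 via (17.125,19.495): [(21.0431, 18.7682) (5.3034, 0) (22, 0) (22, 18.5908)]  |A|=165.5775
5. ⊥bis P4·P3 via (14.455,25.625): [(21.0431, 18.7682) (5.3034, 0) (22, 0) (22, 18.5908)]  |A|=165.5775
6. ⊥bis P4·P5 via (12.055,21.355): [(21.0431, 18.7682) (5.3034, 0) (22, 0) (22, 18.5908)]  |A|=165.5775
7. canonical 4-gon: [(21.0431, 18.7682) (5.3034, 0) (22, 0) (22, 18.5908)]
8. shoelace: 165.5775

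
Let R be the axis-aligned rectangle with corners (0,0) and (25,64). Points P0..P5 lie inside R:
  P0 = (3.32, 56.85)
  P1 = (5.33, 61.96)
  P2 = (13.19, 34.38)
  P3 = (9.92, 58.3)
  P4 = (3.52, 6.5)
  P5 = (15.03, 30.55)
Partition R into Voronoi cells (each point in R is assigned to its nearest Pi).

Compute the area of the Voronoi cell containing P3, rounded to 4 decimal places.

Area of P3's cell: 288.4234

1. box [0,25]×[0,64]: [(0, 0) (25, 0) (25, 64) (0, 64)]
2. ⊥bis P3·P0 via (6.62,57.575): [(19.2691, 0) (25, 0) (25, 64) (5.2084, 64)]  |A|=816.72
3. ⊥bis P3·P1 via (7.625,60.13): [(6.397, 58.59) (19.2691, 0) (25, 0) (25, 64) (10.7109, 64)]  |A|=801.8359
4. ⊥bis P3·P2 via (11.555,46.34): [(6.397, 58.59) (9.1602, 46.0126) (25, 48.178) (25, 64) (10.7109, 64)]  |A|=288.4234
5. ⊥bis P3·P4 via (6.72,32.4): [(6.397, 58.59) (9.1602, 46.0126) (25, 48.178) (25, 64) (10.7109, 64)]  |A|=288.4234
6. ⊥bis P3·P5 via (12.475,44.425): [(6.397, 58.59) (9.1602, 46.0126) (25, 48.178) (25, 64) (10.7109, 64)]  |A|=288.4234
7. canonical 5-gon: [(6.397, 58.59) (9.1602, 46.0126) (25, 48.178) (25, 64) (10.7109, 64)]
8. shoelace: 288.4234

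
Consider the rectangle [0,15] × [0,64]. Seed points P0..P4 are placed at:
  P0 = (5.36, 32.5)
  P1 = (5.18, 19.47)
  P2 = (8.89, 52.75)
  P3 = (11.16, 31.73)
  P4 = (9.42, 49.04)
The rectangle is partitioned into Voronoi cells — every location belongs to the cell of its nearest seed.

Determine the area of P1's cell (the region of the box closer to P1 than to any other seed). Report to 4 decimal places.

1. box [0,15]×[0,64]: [(0, 0) (15, 0) (15, 64) (0, 64)]
2. ⊥bis P1·P0 via (5.27,25.985): [(0, 26.0578) (0, 0) (15, 0) (15, 25.8506)]  |A|=389.3129
3. ⊥bis P1·P2 via (7.035,36.11): [(0, 26.0578) (0, 0) (15, 0) (15, 25.8506)]  |A|=389.3129
4. ⊥bis P1·P3 via (8.17,25.6): [(7.4422, 25.955) (0, 26.0578) (0, 0) (15, 0) (15, 22.2686)]  |A|=375.7768
5. ⊥bis P1·P4 via (7.3,34.255): [(7.4422, 25.955) (0, 26.0578) (0, 0) (15, 0) (15, 22.2686)]  |A|=375.7768
6. canonical 5-gon: [(7.4422, 25.955) (0, 26.0578) (0, 0) (15, 0) (15, 22.2686)]
7. shoelace: 375.7768

Area of P1's cell: 375.7768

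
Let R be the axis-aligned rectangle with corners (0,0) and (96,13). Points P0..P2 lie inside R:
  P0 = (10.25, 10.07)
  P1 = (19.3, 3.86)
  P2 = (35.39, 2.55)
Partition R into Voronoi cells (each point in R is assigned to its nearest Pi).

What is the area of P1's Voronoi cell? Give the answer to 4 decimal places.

1. box [0,96]×[0,13]: [(0, 0) (96, 0) (96, 13) (0, 13)]
2. ⊥bis P1·P0 via (14.775,6.965): [(9.9957, 0) (96, 0) (96, 13) (18.9161, 13)]  |A|=1060.073
3. ⊥bis P1·P2 via (27.345,3.205): [(9.9957, 0) (27.0841, 0) (28.1425, 13) (18.9161, 13)]  |A|=171.0455
4. canonical 4-gon: [(9.9957, 0) (27.0841, 0) (28.1425, 13) (18.9161, 13)]
5. shoelace: 171.0455

Area of P1's cell: 171.0455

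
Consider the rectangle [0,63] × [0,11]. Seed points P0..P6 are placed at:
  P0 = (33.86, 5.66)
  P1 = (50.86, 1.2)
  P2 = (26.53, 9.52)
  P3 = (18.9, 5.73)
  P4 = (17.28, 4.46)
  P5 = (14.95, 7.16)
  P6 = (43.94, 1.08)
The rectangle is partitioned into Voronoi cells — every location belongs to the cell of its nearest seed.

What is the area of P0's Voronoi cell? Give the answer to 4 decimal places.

1. box [0,63]×[0,11]: [(0, 0) (63, 0) (63, 11) (0, 11)]
2. ⊥bis P0·P1 via (42.36,3.43): [(0, 0) (41.4601, 0) (44.346, 11) (0, 11)]  |A|=471.9338
3. ⊥bis P0·P2 via (30.195,7.59): [(26.1981, 0) (41.4601, 0) (44.346, 11) (31.9907, 11)]  |A|=151.8954
4. ⊥bis P0·P3 via (26.38,5.695): [(26.3547, 0.2975) (26.3534, 0) (41.4601, 0) (44.346, 11) (31.9907, 11)]  |A|=151.8723
5. ⊥bis P0·P4 via (25.57,5.06): [(26.3547, 0.2975) (26.3534, 0) (41.4601, 0) (44.346, 11) (31.9907, 11)]  |A|=151.8723
6. ⊥bis P0·P5 via (24.405,6.41): [(26.3547, 0.2975) (26.3534, 0) (41.4601, 0) (44.346, 11) (31.9907, 11)]  |A|=151.8723
7. ⊥bis P0·P6 via (38.9,3.37): [(26.3547, 0.2975) (26.3534, 0) (37.3688, 0) (42.3668, 11) (31.9907, 11)]  |A|=118.4843
8. canonical 5-gon: [(26.3547, 0.2975) (26.3534, 0) (37.3688, 0) (42.3668, 11) (31.9907, 11)]
9. shoelace: 118.4843

Area of P0's cell: 118.4843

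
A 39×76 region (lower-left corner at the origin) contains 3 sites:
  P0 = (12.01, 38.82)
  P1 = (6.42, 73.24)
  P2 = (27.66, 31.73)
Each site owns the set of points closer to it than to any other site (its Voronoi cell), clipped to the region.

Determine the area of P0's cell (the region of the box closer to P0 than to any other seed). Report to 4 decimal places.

1. box [0,39]×[0,76]: [(0, 0) (39, 0) (39, 76) (0, 76)]
2. ⊥bis P0·P1 via (9.215,56.03): [(0, 54.5334) (0, 0) (39, 0) (39, 60.8673)]  |A|=2250.3133
3. ⊥bis P0·P2 via (19.835,35.275): [(30.8279, 59.5401) (0, 54.5334) (0, 0) (3.8542, 0)]  |A|=955.3155
4. canonical 4-gon: [(30.8279, 59.5401) (0, 54.5334) (0, 0) (3.8542, 0)]
5. shoelace: 955.3155

Area of P0's cell: 955.3155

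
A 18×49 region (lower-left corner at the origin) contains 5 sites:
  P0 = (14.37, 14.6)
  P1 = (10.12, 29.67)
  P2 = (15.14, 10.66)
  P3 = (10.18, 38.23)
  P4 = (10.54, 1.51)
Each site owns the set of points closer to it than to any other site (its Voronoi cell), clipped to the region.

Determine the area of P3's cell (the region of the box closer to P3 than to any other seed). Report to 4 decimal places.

Area of P3's cell: 270.7549

1. box [0,18]×[0,49]: [(0, 0) (18, 0) (18, 49) (0, 49)]
2. ⊥bis P3·P0 via (12.275,26.415): [(0, 24.2384) (18, 27.4301) (18, 49) (0, 49)]  |A|=416.9828
3. ⊥bis P3·P1 via (10.15,33.95): [(0, 34.0211) (18, 33.895) (18, 49) (0, 49)]  |A|=270.7549
4. ⊥bis P3·P2 via (12.66,24.445): [(0, 34.0211) (18, 33.895) (18, 49) (0, 49)]  |A|=270.7549
5. ⊥bis P3·P4 via (10.36,19.87): [(0, 34.0211) (18, 33.895) (18, 49) (0, 49)]  |A|=270.7549
6. canonical 4-gon: [(0, 34.0211) (18, 33.895) (18, 49) (0, 49)]
7. shoelace: 270.7549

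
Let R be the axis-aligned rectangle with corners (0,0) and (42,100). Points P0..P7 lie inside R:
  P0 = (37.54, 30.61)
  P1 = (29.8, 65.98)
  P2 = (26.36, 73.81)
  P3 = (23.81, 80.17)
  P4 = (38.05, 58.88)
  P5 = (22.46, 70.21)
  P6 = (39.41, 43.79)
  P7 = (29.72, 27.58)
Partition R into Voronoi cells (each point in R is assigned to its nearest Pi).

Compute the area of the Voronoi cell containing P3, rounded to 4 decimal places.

1. box [0,42]×[0,100]: [(0, 0) (42, 0) (42, 100) (0, 100)]
2. ⊥bis P3·P0 via (30.675,55.39): [(0, 46.8919) (42, 58.5275) (42, 100) (0, 100)]  |A|=1986.1944
3. ⊥bis P3·P1 via (26.805,73.075): [(0, 61.7599) (42, 79.4892) (42, 100) (0, 100)]  |A|=1233.7691
4. ⊥bis P3·P2 via (25.085,76.99): [(0, 66.9323) (42, 83.772) (42, 100) (0, 100)]  |A|=1035.2099
5. ⊥bis P3·P4 via (30.93,69.525): [(0, 66.9323) (42, 83.772) (42, 100) (0, 100)]  |A|=1035.2099
6. ⊥bis P3·P5 via (23.135,75.19): [(0, 78.3258) (21.2372, 75.4472) (42, 83.772) (42, 100) (0, 100)]  |A|=914.2277
7. ⊥bis P3·P6 via (31.61,61.98): [(0, 78.3258) (21.2372, 75.4472) (42, 83.772) (42, 100) (0, 100)]  |A|=914.2277
8. ⊥bis P3·P7 via (26.765,53.875): [(0, 78.3258) (21.2372, 75.4472) (42, 83.772) (42, 100) (0, 100)]  |A|=914.2277
9. canonical 5-gon: [(0, 78.3258) (21.2372, 75.4472) (42, 83.772) (42, 100) (0, 100)]
10. shoelace: 914.2277

Area of P3's cell: 914.2277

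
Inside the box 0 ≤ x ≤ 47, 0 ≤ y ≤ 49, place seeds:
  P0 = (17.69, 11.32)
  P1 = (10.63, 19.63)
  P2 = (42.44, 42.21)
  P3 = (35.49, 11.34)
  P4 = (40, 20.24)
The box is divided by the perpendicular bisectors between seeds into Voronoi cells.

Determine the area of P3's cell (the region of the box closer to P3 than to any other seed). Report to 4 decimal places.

1. box [0,47]×[0,49]: [(0, 0) (47, 0) (47, 49) (0, 49)]
2. ⊥bis P3·P0 via (26.59,11.33): [(26.6027, 0) (47, 0) (47, 49) (26.5477, 49)]  |A|=1000.8151
3. ⊥bis P3·P1 via (23.06,15.485): [(26.5735, 26.0212) (26.6027, 0) (47, 0) (47, 49) (34.2362, 49)]  |A|=912.4792
4. ⊥bis P3·P2 via (38.965,26.775): [(27.6726, 29.3173) (26.5735, 26.0212) (26.6027, 0) (47, 0) (47, 24.966)]  |A|=554.6092
5. ⊥bis P3·P4 via (37.745,15.79): [(26.5786, 21.4485) (26.6027, 0) (47, 0) (47, 11.1001)]  |A|=332.0847
6. canonical 4-gon: [(26.5786, 21.4485) (26.6027, 0) (47, 0) (47, 11.1001)]
7. shoelace: 332.0847

Area of P3's cell: 332.0847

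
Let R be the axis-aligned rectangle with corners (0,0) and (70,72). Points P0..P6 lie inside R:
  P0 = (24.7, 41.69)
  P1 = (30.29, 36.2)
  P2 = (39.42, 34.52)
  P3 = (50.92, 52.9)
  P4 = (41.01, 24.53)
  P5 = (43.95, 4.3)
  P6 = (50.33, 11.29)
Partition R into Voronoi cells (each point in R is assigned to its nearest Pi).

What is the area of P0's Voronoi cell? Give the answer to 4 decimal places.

1. box [0,70]×[0,72]: [(0, 0) (70, 0) (70, 72) (0, 72)]
2. ⊥bis P0·P1 via (27.495,38.945): [(0, 10.9492) (59.9587, 72) (0, 72)]  |A|=1830.2632
3. ⊥bis P0·P2 via (32.06,38.105): [(0, 10.9492) (37.3637, 48.9934) (48.57, 72) (0, 72)]  |A|=1699.2559
4. ⊥bis P0·P3 via (37.81,47.295): [(0, 10.9492) (37.1687, 48.7949) (27.2477, 72) (0, 72)]  |A|=1450.7331
5. ⊥bis P0·P4 via (32.855,33.11): [(0, 10.9492) (37.1687, 48.7949) (27.2477, 72) (0, 72)]  |A|=1450.7331
6. ⊥bis P0·P5 via (34.325,22.995): [(0, 10.9492) (37.1687, 48.7949) (27.2477, 72) (0, 72)]  |A|=1450.7331
7. ⊥bis P0·P6 via (37.515,26.49): [(0, 10.9492) (37.1687, 48.7949) (27.2477, 72) (0, 72)]  |A|=1450.7331
8. canonical 4-gon: [(0, 10.9492) (37.1687, 48.7949) (27.2477, 72) (0, 72)]
9. shoelace: 1450.7331

Area of P0's cell: 1450.7331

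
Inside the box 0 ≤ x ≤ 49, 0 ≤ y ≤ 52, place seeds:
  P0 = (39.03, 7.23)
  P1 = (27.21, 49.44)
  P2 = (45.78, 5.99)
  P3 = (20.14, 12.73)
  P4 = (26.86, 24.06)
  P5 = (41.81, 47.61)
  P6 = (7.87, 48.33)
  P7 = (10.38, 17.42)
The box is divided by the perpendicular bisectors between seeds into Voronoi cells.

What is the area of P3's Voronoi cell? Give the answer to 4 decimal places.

1. box [0,49]×[0,52]: [(0, 0) (49, 0) (49, 52) (0, 52)]
2. ⊥bis P3·P0 via (29.585,9.98): [(0, 0) (26.6792, 0) (41.8195, 52) (0, 52)]  |A|=1780.9674
3. ⊥bis P3·P1 via (23.675,31.085): [(0, 35.6446) (0, 0) (26.6792, 0) (35.0898, 28.8866)]  |A|=1010.7175
4. ⊥bis P3·P2 via (32.96,9.36): [(0, 35.6446) (0, 0) (26.6792, 0) (35.0898, 28.8866)]  |A|=1010.7175
5. ⊥bis P3·P4 via (23.5,18.395): [(0, 32.3332) (0, 0) (26.6792, 0) (30.7782, 14.0782)]  |A|=685.3769
6. ⊥bis P3·P5 via (30.975,30.17): [(0, 32.3332) (0, 0) (26.6792, 0) (30.7782, 14.0782)]  |A|=685.3769
7. ⊥bis P3·P6 via (14.005,30.53): [(7.0701, 28.1398) (0, 25.703) (0, 0) (26.6792, 0) (30.7782, 14.0782)]  |A|=661.9386
8. ⊥bis P3·P7 via (15.26,15.075): [(18.3291, 21.4619) (8.016, 0) (26.6792, 0) (30.7782, 14.0782)]  |A|=303.038
9. canonical 4-gon: [(18.3291, 21.4619) (8.016, 0) (26.6792, 0) (30.7782, 14.0782)]
10. shoelace: 303.038

Area of P3's cell: 303.0380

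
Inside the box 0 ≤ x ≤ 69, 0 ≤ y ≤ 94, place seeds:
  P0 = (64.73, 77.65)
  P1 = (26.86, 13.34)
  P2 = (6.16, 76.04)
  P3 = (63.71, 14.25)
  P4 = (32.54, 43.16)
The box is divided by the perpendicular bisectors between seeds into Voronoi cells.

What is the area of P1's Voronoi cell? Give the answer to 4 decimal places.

1. box [0,69]×[0,94]: [(0, 0) (69, 0) (69, 94) (0, 94)]
2. ⊥bis P1·P0 via (45.795,45.495): [(0, 72.4621) (0, 0) (69, 0) (69, 31.8304)]  |A|=3598.091
3. ⊥bis P1·P2 via (16.51,44.69): [(36.1507, 51.1742) (0, 39.2393) (0, 0) (69, 0) (69, 31.8304)]  |A|=2997.5779
4. ⊥bis P1·P3 via (45.285,13.795): [(44.4831, 46.2675) (36.1507, 51.1742) (0, 39.2393) (0, 0) (45.6257, 0)]  |A|=2066.6507
5. ⊥bis P1·P4 via (29.7,28.25): [(45, 25.3357) (0, 33.9071) (0, 0) (45.6257, 0)]  |A|=1340.8902
6. canonical 4-gon: [(45, 25.3357) (0, 33.9071) (0, 0) (45.6257, 0)]
7. shoelace: 1340.8902

Area of P1's cell: 1340.8902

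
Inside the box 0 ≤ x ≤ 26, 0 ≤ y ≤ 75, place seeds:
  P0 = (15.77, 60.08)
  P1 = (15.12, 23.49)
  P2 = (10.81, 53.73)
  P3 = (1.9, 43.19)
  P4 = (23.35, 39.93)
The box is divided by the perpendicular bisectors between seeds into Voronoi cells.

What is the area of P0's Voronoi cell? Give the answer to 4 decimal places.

Area of P0's cell: 451.7457

1. box [0,26]×[0,75]: [(0, 0) (26, 0) (26, 75) (0, 75)]
2. ⊥bis P0·P1 via (15.445,41.785): [(0, 42.0594) (26, 41.5975) (26, 75) (0, 75)]  |A|=862.4607
3. ⊥bis P0·P2 via (13.29,56.905): [(0, 67.2859) (26, 46.9772) (26, 75) (0, 75)]  |A|=464.5805
4. ⊥bis P0·P3 via (8.835,51.635): [(0, 67.2859) (26, 46.9772) (26, 75) (0, 75)]  |A|=464.5805
5. ⊥bis P0·P4 via (19.56,50.005): [(0, 67.2859) (21.2903, 50.6559) (26, 52.4276) (26, 75) (0, 75)]  |A|=451.7457
6. canonical 5-gon: [(0, 67.2859) (21.2903, 50.6559) (26, 52.4276) (26, 75) (0, 75)]
7. shoelace: 451.7457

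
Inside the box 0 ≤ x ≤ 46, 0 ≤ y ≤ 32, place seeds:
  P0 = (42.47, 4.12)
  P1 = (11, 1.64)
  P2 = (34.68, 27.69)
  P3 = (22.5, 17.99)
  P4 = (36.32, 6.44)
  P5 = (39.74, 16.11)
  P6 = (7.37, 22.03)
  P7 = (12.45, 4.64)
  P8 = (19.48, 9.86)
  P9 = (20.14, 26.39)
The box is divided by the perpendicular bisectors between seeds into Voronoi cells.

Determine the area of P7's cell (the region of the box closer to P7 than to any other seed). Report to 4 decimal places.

1. box [0,46]×[0,32]: [(0, 0) (46, 0) (46, 32) (0, 32)]
2. ⊥bis P7·P0 via (27.46,4.38): [(0, 0) (27.3841, 0) (27.9384, 32) (0, 32)]  |A|=885.1609
3. ⊥bis P7·P1 via (11.725,3.14): [(0, 8.8071) (18.2216, 0) (27.3841, 0) (27.9384, 32) (0, 32)]  |A|=804.9216
4. ⊥bis P7·P2 via (23.565,16.165): [(0, 8.8071) (18.2216, 0) (27.3841, 0) (27.5968, 12.2766) (7.1459, 32) (0, 32)]  |A|=599.8723
5. ⊥bis P7·P3 via (17.475,11.315): [(0, 24.4703) (0, 8.8071) (18.2216, 0) (27.3841, 0) (27.4501, 3.8057)]  |A|=307.7244
6. ⊥bis P7·P4 via (24.385,5.54): [(24.3392, 6.1476) (0, 24.4703) (0, 8.8071) (18.2216, 0) (24.8028, 0)]  |A|=293.7931
7. ⊥bis P7·P5 via (26.095,10.375): [(24.3392, 6.1476) (0, 24.4703) (0, 8.8071) (18.2216, 0) (24.8028, 0)]  |A|=293.7931
8. ⊥bis P7·P6 via (9.91,13.335): [(24.3392, 6.1476) (13.427, 14.3624) (0, 10.4401) (0, 8.8071) (18.2216, 0) (24.8028, 0)]  |A|=199.6011
9. ⊥bis P7·P8 via (15.965,7.25): [(11.1728, 13.7039) (0, 10.4401) (0, 8.8071) (18.2216, 0) (21.3484, 0)]  |A|=124.3607
10. ⊥bis P7·P9 via (16.295,15.515): [(11.1728, 13.7039) (0, 10.4401) (0, 8.8071) (18.2216, 0) (21.3484, 0)]  |A|=124.3607
11. canonical 5-gon: [(11.1728, 13.7039) (0, 10.4401) (0, 8.8071) (18.2216, 0) (21.3484, 0)]
12. shoelace: 124.3607

Area of P7's cell: 124.3607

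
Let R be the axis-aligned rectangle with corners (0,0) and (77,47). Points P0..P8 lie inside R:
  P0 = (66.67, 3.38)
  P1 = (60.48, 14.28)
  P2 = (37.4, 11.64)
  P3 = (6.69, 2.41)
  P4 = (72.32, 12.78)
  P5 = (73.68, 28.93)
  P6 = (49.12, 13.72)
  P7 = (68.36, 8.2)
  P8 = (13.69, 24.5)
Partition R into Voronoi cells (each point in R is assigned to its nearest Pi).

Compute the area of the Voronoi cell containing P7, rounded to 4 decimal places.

Area of P7's cell: 70.5626

1. box [0,77]×[0,47]: [(0, 0) (77, 0) (77, 47) (0, 47)]
2. ⊥bis P7·P0 via (67.515,5.79): [(0, 29.4623) (77, 2.4643) (77, 47) (0, 47)]  |A|=2389.8252
3. ⊥bis P7·P1 via (64.42,11.24): [(61.7693, 7.8046) (77, 2.4643) (77, 27.5443)]  |A|=190.9928
4. ⊥bis P7·P2 via (52.88,9.92): [(61.7693, 7.8046) (77, 2.4643) (77, 27.5443)]  |A|=190.9928
5. ⊥bis P7·P3 via (37.525,5.305): [(61.7693, 7.8046) (77, 2.4643) (77, 27.5443)]  |A|=190.9928
6. ⊥bis P7·P4 via (70.34,10.49): [(66.4419, 13.8604) (61.7693, 7.8046) (77, 2.4643) (77, 4.7316)]  |A|=70.5626
7. ⊥bis P7·P5 via (71.02,18.565): [(66.4419, 13.8604) (61.7693, 7.8046) (77, 2.4643) (77, 4.7316)]  |A|=70.5626
8. ⊥bis P7·P6 via (58.74,10.96): [(66.4419, 13.8604) (61.7693, 7.8046) (77, 2.4643) (77, 4.7316)]  |A|=70.5626
9. ⊥bis P7·P8 via (41.025,16.35): [(66.4419, 13.8604) (61.7693, 7.8046) (77, 2.4643) (77, 4.7316)]  |A|=70.5626
10. canonical 4-gon: [(66.4419, 13.8604) (61.7693, 7.8046) (77, 2.4643) (77, 4.7316)]
11. shoelace: 70.5626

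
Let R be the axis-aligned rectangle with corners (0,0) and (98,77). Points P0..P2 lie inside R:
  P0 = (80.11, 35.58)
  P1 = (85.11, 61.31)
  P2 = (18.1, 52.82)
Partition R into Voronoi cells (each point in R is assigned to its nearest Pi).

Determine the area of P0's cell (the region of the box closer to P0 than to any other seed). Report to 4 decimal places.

1. box [0,98]×[0,77]: [(0, 0) (98, 0) (98, 77) (0, 77)]
2. ⊥bis P0·P1 via (82.61,48.445): [(0, 64.4982) (0, 0) (98, 0) (98, 45.4543)]  |A|=5387.6761
3. ⊥bis P0·P2 via (49.105,44.2): [(51.9421, 54.4046) (36.8165, 0) (98, 0) (98, 45.4543)]  |A|=2711.0962
4. canonical 4-gon: [(51.9421, 54.4046) (36.8165, 0) (98, 0) (98, 45.4543)]
5. shoelace: 2711.0962

Area of P0's cell: 2711.0962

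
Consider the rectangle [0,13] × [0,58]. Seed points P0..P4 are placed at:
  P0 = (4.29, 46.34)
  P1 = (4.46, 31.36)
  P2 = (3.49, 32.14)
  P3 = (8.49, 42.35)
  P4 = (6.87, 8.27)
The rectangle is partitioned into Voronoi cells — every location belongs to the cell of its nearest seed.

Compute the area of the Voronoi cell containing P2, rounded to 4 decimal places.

1. box [0,13]×[0,58]: [(0, 0) (13, 0) (13, 58) (0, 58)]
2. ⊥bis P2·P0 via (3.89,39.24): [(0, 39.4592) (0, 0) (13, 0) (13, 38.7268)]  |A|=508.2085
3. ⊥bis P2·P1 via (3.975,31.75): [(9.7332, 38.9108) (0, 39.4592) (0, 26.8067)]  |A|=61.5741
4. ⊥bis P2·P3 via (5.99,37.245): [(7.7145, 36.4005) (1.6596, 39.3657) (0, 39.4592) (0, 26.8067)]  |A|=50.9813
5. ⊥bis P2·P4 via (5.18,20.205): [(7.7145, 36.4005) (1.6596, 39.3657) (0, 39.4592) (0, 26.8067)]  |A|=50.9813
6. canonical 4-gon: [(7.7145, 36.4005) (1.6596, 39.3657) (0, 39.4592) (0, 26.8067)]
7. shoelace: 50.9813

Area of P2's cell: 50.9813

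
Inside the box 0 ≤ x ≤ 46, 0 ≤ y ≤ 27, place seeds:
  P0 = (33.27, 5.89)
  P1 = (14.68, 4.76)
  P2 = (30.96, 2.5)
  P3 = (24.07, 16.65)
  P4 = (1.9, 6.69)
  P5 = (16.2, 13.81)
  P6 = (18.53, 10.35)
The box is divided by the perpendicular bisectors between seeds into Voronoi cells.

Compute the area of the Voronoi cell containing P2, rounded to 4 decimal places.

Area of P2's cell: 70.9584

1. box [0,46]×[0,27]: [(0, 0) (46, 0) (46, 27) (0, 27)]
2. ⊥bis P2·P0 via (32.115,4.195): [(0, 26.0787) (0, 0) (38.2713, 0)]  |A|=499.0323
3. ⊥bis P2·P1 via (22.82,3.63): [(23.6949, 9.9326) (22.3161, 0) (38.2713, 0)]  |A|=79.2382
4. ⊥bis P2·P3 via (27.515,9.575): [(25.5931, 8.6392) (23.3648, 7.5541) (22.3161, 0) (38.2713, 0)]  |A|=76.7674
5. ⊥bis P2·P4 via (16.43,4.595): [(25.5931, 8.6392) (23.3648, 7.5541) (22.3161, 0) (38.2713, 0)]  |A|=76.7674
6. ⊥bis P2·P5 via (23.58,8.155): [(25.5931, 8.6392) (23.3648, 7.5541) (22.3161, 0) (38.2713, 0)]  |A|=76.7674
7. ⊥bis P2·P6 via (24.745,6.425): [(25.9778, 8.377) (22.775, 3.3056) (22.3161, 0) (38.2713, 0)]  |A|=70.9584
8. canonical 4-gon: [(25.9778, 8.377) (22.775, 3.3056) (22.3161, 0) (38.2713, 0)]
9. shoelace: 70.9584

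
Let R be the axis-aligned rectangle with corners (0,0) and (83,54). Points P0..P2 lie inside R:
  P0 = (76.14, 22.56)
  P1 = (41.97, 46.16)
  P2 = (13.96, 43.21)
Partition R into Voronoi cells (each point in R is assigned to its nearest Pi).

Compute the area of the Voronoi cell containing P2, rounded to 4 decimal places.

1. box [0,83]×[0,54]: [(0, 0) (83, 0) (83, 54) (0, 54)]
2. ⊥bis P2·P0 via (45.05,32.885): [(0, 0) (34.1289, 0) (52.0623, 54) (0, 54)]  |A|=2327.1618
3. ⊥bis P2·P1 via (27.965,44.685): [(0, 0) (32.6712, 0) (26.9839, 54) (0, 54)]  |A|=1610.6891
4. canonical 4-gon: [(0, 0) (32.6712, 0) (26.9839, 54) (0, 54)]
5. shoelace: 1610.6891

Area of P2's cell: 1610.6891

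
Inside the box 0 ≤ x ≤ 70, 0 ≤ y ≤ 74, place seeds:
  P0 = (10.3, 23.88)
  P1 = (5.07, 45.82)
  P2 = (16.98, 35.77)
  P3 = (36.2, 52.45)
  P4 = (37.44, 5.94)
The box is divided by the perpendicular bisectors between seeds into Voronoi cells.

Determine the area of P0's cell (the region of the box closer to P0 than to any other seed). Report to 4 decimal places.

1. box [0,70]×[0,74]: [(0, 0) (70, 0) (70, 74) (0, 74)]
2. ⊥bis P0·P1 via (7.685,34.85): [(0, 33.0181) (0, 0) (70, 0) (70, 49.7045)]  |A|=2895.2895
3. ⊥bis P0·P2 via (13.64,29.825): [(5.5863, 34.3497) (0, 33.0181) (0, 0) (66.7267, 0)]  |A|=1238.2459
4. ⊥bis P0·P3 via (23.25,38.165): [(63.1047, 2.0349) (5.5863, 34.3497) (0, 33.0181) (0, 0) (65.3494, 0)]  |A|=1236.8445
5. ⊥bis P0·P4 via (23.87,14.91): [(28.2889, 21.595) (5.5863, 34.3497) (0, 33.0181) (0, 0) (14.0142, 0)]  |A|=669.0828
6. canonical 5-gon: [(28.2889, 21.595) (5.5863, 34.3497) (0, 33.0181) (0, 0) (14.0142, 0)]
7. shoelace: 669.0828

Area of P0's cell: 669.0828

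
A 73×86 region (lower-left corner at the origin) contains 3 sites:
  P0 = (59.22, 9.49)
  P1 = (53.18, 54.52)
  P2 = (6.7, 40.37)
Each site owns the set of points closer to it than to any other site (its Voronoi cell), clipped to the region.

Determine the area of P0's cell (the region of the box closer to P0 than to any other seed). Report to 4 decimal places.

Area of P0's cell: 1441.8995

1. box [0,73]×[0,86]: [(0, 0) (73, 0) (73, 86) (0, 86)]
2. ⊥bis P0·P1 via (56.2,32.005): [(0, 24.4667) (0, 0) (73, 0) (73, 34.2584)]  |A|=2143.4686
3. ⊥bis P0·P2 via (32.96,24.93): [(35.4863, 29.2266) (18.302, 0) (73, 0) (73, 34.2584)]  |A|=1441.8995
4. canonical 4-gon: [(35.4863, 29.2266) (18.302, 0) (73, 0) (73, 34.2584)]
5. shoelace: 1441.8995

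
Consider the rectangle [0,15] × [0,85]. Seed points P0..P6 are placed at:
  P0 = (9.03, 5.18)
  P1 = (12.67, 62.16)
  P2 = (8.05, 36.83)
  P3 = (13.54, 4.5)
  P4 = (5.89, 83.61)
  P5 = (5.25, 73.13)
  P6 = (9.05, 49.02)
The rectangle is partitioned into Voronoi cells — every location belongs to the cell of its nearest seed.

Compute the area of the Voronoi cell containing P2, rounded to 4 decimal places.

1. box [0,15]×[0,85]: [(0, 0) (15, 0) (15, 85) (0, 85)]
2. ⊥bis P2·P0 via (8.54,21.005): [(0, 20.7406) (15, 21.205) (15, 85) (0, 85)]  |A|=960.408
3. ⊥bis P2·P1 via (10.36,49.495): [(0, 51.3846) (0, 20.7406) (15, 21.205) (15, 48.6487)]  |A|=435.6577
4. ⊥bis P2·P3 via (10.795,20.665): [(0, 51.3846) (0, 20.7406) (13.7466, 21.1662) (15, 21.3791) (15, 48.6487)]  |A|=435.5486
5. ⊥bis P2·P4 via (6.97,60.22): [(0, 51.3846) (0, 20.7406) (13.7466, 21.1662) (15, 21.3791) (15, 48.6487)]  |A|=435.5486
6. ⊥bis P2·P5 via (6.65,54.98): [(0, 51.3846) (0, 20.7406) (13.7466, 21.1662) (15, 21.3791) (15, 48.6487)]  |A|=435.5486
7. ⊥bis P2·P6 via (8.55,42.925): [(0, 43.6264) (0, 20.7406) (13.7466, 21.1662) (15, 21.3791) (15, 42.3959)]  |A|=330.466
8. canonical 5-gon: [(0, 43.6264) (0, 20.7406) (13.7466, 21.1662) (15, 21.3791) (15, 42.3959)]
9. shoelace: 330.466

Area of P2's cell: 330.4660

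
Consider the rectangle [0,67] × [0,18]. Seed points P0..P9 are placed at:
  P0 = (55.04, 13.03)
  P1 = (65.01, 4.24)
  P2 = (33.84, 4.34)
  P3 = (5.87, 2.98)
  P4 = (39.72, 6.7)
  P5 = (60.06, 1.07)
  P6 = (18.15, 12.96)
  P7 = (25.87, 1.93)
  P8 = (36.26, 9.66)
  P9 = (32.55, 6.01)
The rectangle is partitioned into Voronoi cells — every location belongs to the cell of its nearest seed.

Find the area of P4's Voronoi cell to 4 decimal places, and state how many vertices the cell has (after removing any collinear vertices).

Area of P4's cell: 134.5057 (5 vertices)

1. box [0,67]×[0,18]: [(0, 0) (67, 0) (67, 18) (0, 18)]
2. ⊥bis P4·P0 via (47.38,9.865): [(0, 0) (51.4561, 0) (44.0187, 18) (0, 18)]  |A|=859.2733
3. ⊥bis P4·P1 via (52.365,5.47): [(0, 0) (51.4561, 0) (44.0187, 18) (0, 18)]  |A|=859.2733
4. ⊥bis P4·P2 via (36.78,5.52): [(38.9955, 0) (51.4561, 0) (44.0187, 18) (31.771, 18)]  |A|=222.3745
5. ⊥bis P4·P3 via (22.795,4.84): [(38.9955, 0) (51.4561, 0) (44.0187, 18) (31.771, 18)]  |A|=222.3745
6. ⊥bis P4·P5 via (49.89,3.885): [(38.9955, 0) (48.8147, 0) (49.8743, 3.8283) (44.0187, 18) (31.771, 18)]  |A|=217.3185
7. ⊥bis P4·P6 via (28.935,9.83): [(38.9955, 0) (48.8147, 0) (49.8743, 3.8283) (44.0187, 18) (31.771, 18)]  |A|=217.3185
8. ⊥bis P4·P7 via (32.795,4.315): [(38.9955, 0) (48.8147, 0) (49.8743, 3.8283) (44.0187, 18) (31.771, 18)]  |A|=217.3185
9. ⊥bis P4·P8 via (37.99,8.18): [(36.4397, 6.3678) (38.9955, 0) (48.8147, 0) (49.8743, 3.8283) (44.7913, 16.1302)]  |A|=134.5057
10. ⊥bis P4·P9 via (36.135,6.355): [(36.4397, 6.3678) (38.9955, 0) (48.8147, 0) (49.8743, 3.8283) (44.7913, 16.1302)]  |A|=134.5057
11. canonical 5-gon: [(36.4397, 6.3678) (38.9955, 0) (48.8147, 0) (49.8743, 3.8283) (44.7913, 16.1302)]
12. shoelace: 134.5057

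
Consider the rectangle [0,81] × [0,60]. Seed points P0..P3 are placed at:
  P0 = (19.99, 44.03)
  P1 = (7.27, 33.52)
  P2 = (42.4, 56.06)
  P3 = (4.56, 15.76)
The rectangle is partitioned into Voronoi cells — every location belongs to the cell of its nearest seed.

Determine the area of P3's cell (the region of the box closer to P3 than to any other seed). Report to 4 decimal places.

Area of P3's cell: 1052.9984

1. box [0,81]×[0,60]: [(0, 0) (81, 0) (81, 60) (0, 60)]
2. ⊥bis P3·P0 via (12.275,29.895): [(0, 36.5948) (0, 0) (67.047, 0)]  |A|=1226.7853
3. ⊥bis P3·P1 via (5.915,24.64): [(28.1071, 21.2537) (0, 25.5426) (0, 0) (67.047, 0)]  |A|=1071.4622
4. ⊥bis P3·P2 via (23.48,35.91): [(54.3354, 6.9381) (28.1071, 21.2537) (0, 25.5426) (0, 0) (61.7245, 0)]  |A|=1052.9984
5. canonical 5-gon: [(54.3354, 6.9381) (28.1071, 21.2537) (0, 25.5426) (0, 0) (61.7245, 0)]
6. shoelace: 1052.9984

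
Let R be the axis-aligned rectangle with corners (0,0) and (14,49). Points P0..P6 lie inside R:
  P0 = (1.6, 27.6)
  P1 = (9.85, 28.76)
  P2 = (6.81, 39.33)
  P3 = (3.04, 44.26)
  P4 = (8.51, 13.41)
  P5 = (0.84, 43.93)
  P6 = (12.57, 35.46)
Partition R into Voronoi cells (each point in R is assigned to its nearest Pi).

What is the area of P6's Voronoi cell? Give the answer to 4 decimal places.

Area of P6's cell: 43.4647

1. box [0,14]×[0,49]: [(0, 0) (14, 0) (14, 49) (0, 49)]
2. ⊥bis P6·P0 via (7.085,31.53): [(0, 41.4184) (14, 21.8789) (14, 49) (0, 49)]  |A|=242.9191
3. ⊥bis P6·P1 via (11.21,32.11): [(0, 41.4184) (4.8069, 34.7095) (14, 30.9773) (14, 49) (0, 49)]  |A|=201.0978
4. ⊥bis P6·P2 via (9.69,37.395): [(7.2259, 33.7274) (14, 30.9773) (14, 43.8099)]  |A|=43.4647
5. ⊥bis P6·P3 via (7.805,39.86): [(7.2259, 33.7274) (14, 30.9773) (14, 43.8099)]  |A|=43.4647
6. ⊥bis P6·P4 via (10.54,24.435): [(7.2259, 33.7274) (14, 30.9773) (14, 43.8099)]  |A|=43.4647
7. ⊥bis P6·P5 via (6.705,39.695): [(7.2259, 33.7274) (14, 30.9773) (14, 43.8099)]  |A|=43.4647
8. canonical 3-gon: [(7.2259, 33.7274) (14, 30.9773) (14, 43.8099)]
9. shoelace: 43.4647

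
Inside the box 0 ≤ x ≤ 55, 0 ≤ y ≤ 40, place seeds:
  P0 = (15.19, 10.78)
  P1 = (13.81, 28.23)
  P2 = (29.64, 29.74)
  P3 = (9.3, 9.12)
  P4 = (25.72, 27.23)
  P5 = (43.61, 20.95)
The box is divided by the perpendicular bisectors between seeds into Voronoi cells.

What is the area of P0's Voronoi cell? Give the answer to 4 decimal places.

1. box [0,55]×[0,40]: [(0, 0) (55, 0) (55, 40) (0, 40)]
2. ⊥bis P0·P1 via (14.5,19.505): [(0, 18.3583) (0, 0) (55, 0) (55, 22.7079)]  |A|=1129.3194
3. ⊥bis P0·P2 via (22.415,20.26): [(22.5684, 20.1431) (0, 18.3583) (0, 0) (48.9984, 0)]  |A|=700.6477
4. ⊥bis P0·P3 via (12.245,9.95): [(22.5684, 20.1431) (9.66, 19.1222) (15.0492, 0) (48.9984, 0)]  |A|=468.09
5. ⊥bis P0·P4 via (20.455,19.005): [(42.9843, 4.5835) (19.105, 19.8692) (9.66, 19.1222) (15.0492, 0) (48.9984, 0)]  |A|=438.3493
6. ⊥bis P0·P5 via (29.4,15.865): [(30.6003, 12.5108) (19.105, 19.8692) (9.66, 19.1222) (15.0492, 0) (35.0772, 0)]  |A|=346.7237
7. canonical 5-gon: [(30.6003, 12.5108) (19.105, 19.8692) (9.66, 19.1222) (15.0492, 0) (35.0772, 0)]
8. shoelace: 346.7237

Area of P0's cell: 346.7237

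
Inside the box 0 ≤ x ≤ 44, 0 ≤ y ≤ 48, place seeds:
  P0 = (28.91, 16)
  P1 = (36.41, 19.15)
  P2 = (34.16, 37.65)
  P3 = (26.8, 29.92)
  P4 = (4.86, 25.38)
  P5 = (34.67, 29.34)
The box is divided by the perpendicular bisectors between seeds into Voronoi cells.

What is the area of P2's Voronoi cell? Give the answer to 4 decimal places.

Area of P2's cell: 299.7364

1. box [0,44]×[0,48]: [(0, 0) (44, 0) (44, 48) (0, 48)]
2. ⊥bis P2·P0 via (31.535,26.825): [(0, 34.4721) (44, 23.8023) (44, 48) (0, 48)]  |A|=829.964
3. ⊥bis P2·P1 via (35.285,28.4): [(0, 34.4721) (28.462, 27.5702) (44, 29.4599) (44, 48) (0, 48)]  |A|=786.01
4. ⊥bis P2·P3 via (30.48,33.785): [(36.0394, 28.4917) (44, 29.4599) (44, 48) (15.5504, 48)]  |A|=351.2966
5. ⊥bis P2·P4 via (19.51,31.515): [(36.0394, 28.4917) (44, 29.4599) (44, 48) (15.5504, 48)]  |A|=351.2966
6. ⊥bis P2·P5 via (34.415,33.495): [(31.0044, 33.2857) (44, 34.0832) (44, 48) (15.5504, 48)]  |A|=299.7364
7. canonical 4-gon: [(31.0044, 33.2857) (44, 34.0832) (44, 48) (15.5504, 48)]
8. shoelace: 299.7364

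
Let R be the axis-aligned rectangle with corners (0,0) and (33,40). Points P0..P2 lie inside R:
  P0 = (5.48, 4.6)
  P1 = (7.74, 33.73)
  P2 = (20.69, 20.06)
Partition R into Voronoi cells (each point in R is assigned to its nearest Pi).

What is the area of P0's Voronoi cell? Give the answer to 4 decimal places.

Area of P0's cell: 305.9808

1. box [0,33]×[0,40]: [(0, 0) (33, 0) (33, 40) (0, 40)]
2. ⊥bis P0·P1 via (6.61,19.165): [(0, 19.6778) (0, 0) (33, 0) (33, 17.1176)]  |A|=607.1242
3. ⊥bis P0·P2 via (13.085,12.33): [(6.0972, 19.2048) (0, 19.6778) (0, 0) (25.6177, 0)]  |A|=305.9808
4. canonical 4-gon: [(6.0972, 19.2048) (0, 19.6778) (0, 0) (25.6177, 0)]
5. shoelace: 305.9808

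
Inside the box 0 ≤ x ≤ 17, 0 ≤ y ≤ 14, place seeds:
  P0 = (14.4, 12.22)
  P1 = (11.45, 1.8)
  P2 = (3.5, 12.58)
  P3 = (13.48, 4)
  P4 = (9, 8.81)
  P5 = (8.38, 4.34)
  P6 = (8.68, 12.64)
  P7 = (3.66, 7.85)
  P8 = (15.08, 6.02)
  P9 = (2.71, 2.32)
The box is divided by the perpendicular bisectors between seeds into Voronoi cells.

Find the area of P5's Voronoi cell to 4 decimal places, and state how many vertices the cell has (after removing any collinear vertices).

Area of P5's cell: 26.0053 (6 vertices)

1. box [0,17]×[0,14]: [(0, 0) (17, 0) (17, 14) (0, 14)]
2. ⊥bis P5·P0 via (11.39,8.28): [(0, 0) (17, 0) (17, 3.9942) (3.9027, 14) (0, 14)]  |A|=172.4754
3. ⊥bis P5·P1 via (9.915,3.07): [(0, 0) (7.375, 0) (13.1274, 6.9527) (3.9027, 14) (0, 14)]  |A|=131.2816
4. ⊥bis P5·P2 via (5.94,8.46): [(0, 4.9421) (0, 0) (7.375, 0) (13.1274, 6.9527) (8.8773, 10.1996)]  |A|=83.6608
5. ⊥bis P5·P3 via (10.93,4.17): [(0, 4.9421) (0, 0) (7.375, 0) (10.9392, 4.3079) (11.213, 8.4152) (8.8773, 10.1996)]  |A|=79.5291
6. ⊥bis P5·P4 via (8.69,6.575): [(3.883, 7.2417) (0, 4.9421) (0, 0) (7.375, 0) (10.9392, 4.3079) (11.0683, 6.2451)]  |A|=63.7504
7. ⊥bis P5·P6 via (8.53,8.49): [(3.883, 7.2417) (0, 4.9421) (0, 0) (7.375, 0) (10.9392, 4.3079) (11.0683, 6.2451)]  |A|=63.7504
8. ⊥bis P5·P7 via (6.02,6.095): [(6.5932, 6.8658) (1.4875, 0) (7.375, 0) (10.9392, 4.3079) (11.0683, 6.2451)]  |A|=38.5055
9. ⊥bis P5·P8 via (11.73,5.18): [(6.5932, 6.8658) (1.4875, 0) (7.375, 0) (10.9392, 4.3079) (11.0683, 6.2451)]  |A|=38.5055
10. ⊥bis P5·P9 via (5.545,3.33): [(6.5932, 6.8658) (5.0329, 4.7676) (6.7313, 0) (7.375, 0) (10.9392, 4.3079) (11.0683, 6.2451)]  |A|=26.0053
11. canonical 6-gon: [(6.5932, 6.8658) (5.0329, 4.7676) (6.7313, 0) (7.375, 0) (10.9392, 4.3079) (11.0683, 6.2451)]
12. shoelace: 26.0053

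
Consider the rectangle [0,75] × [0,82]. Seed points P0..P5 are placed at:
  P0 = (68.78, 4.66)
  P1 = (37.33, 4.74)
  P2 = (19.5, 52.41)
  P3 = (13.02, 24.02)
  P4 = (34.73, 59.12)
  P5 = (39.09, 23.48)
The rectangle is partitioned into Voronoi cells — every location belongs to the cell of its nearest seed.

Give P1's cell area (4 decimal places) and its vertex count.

Area of P1's cell: 472.7340 (4 vertices)

1. box [0,75]×[0,82]: [(0, 0) (75, 0) (75, 82) (0, 82)]
2. ⊥bis P1·P0 via (53.055,4.7): [(0, 0) (53.043, 0) (53.2516, 82) (0, 82)]  |A|=4358.0816
3. ⊥bis P1·P2 via (28.415,28.575): [(0, 17.9469) (0, 0) (53.043, 0) (53.1393, 37.8226)]  |A|=1479.9567
4. ⊥bis P1·P3 via (25.175,14.38): [(39.8144, 32.8387) (13.7704, 0) (53.043, 0) (53.1393, 37.8226)]  |A|=896.5825
5. ⊥bis P1·P4 via (36.03,31.93): [(39.2145, 32.0823) (13.7704, 0) (53.043, 0) (53.1263, 32.7474)]  |A|=857.7391
6. ⊥bis P1·P5 via (38.21,14.11): [(25.8793, 15.2681) (13.7704, 0) (53.043, 0) (53.0754, 12.7139)]  |A|=472.734
7. canonical 4-gon: [(25.8793, 15.2681) (13.7704, 0) (53.043, 0) (53.0754, 12.7139)]
8. shoelace: 472.734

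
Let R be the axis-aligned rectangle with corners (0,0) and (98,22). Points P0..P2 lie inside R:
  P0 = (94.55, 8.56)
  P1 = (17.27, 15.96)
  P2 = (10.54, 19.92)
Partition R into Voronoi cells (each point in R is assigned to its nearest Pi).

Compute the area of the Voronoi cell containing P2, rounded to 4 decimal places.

Area of P2's cell: 216.0715

1. box [0,98]×[0,22]: [(0, 0) (98, 0) (98, 22) (0, 22)]
2. ⊥bis P2·P0 via (52.545,14.24): [(0, 0) (50.6194, 0) (53.5943, 22) (0, 22)]  |A|=1146.3514
3. ⊥bis P2·P1 via (13.905,17.94): [(0, 0) (3.3489, 0) (16.2939, 22) (0, 22)]  |A|=216.0715
4. canonical 4-gon: [(0, 0) (3.3489, 0) (16.2939, 22) (0, 22)]
5. shoelace: 216.0715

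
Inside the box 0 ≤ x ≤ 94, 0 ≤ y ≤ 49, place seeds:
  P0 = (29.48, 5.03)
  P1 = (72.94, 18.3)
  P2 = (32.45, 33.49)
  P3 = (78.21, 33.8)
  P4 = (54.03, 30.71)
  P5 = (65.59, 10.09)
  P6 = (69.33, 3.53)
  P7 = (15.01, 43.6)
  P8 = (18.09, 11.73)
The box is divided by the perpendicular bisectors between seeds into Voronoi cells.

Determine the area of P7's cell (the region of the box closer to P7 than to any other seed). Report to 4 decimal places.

1. box [0,94]×[0,49]: [(0, 0) (94, 0) (94, 49) (0, 49)]
2. ⊥bis P7·P0 via (22.245,24.315): [(0, 15.9695) (88.0432, 49) (0, 49)]  |A|=1454.0551
3. ⊥bis P7·P1 via (43.975,30.95): [(0, 15.9695) (44.7675, 32.7646) (51.858, 49) (0, 49)]  |A|=1160.3143
4. ⊥bis P7·P2 via (23.73,38.545): [(0, 15.9695) (13.6009, 21.0721) (29.7908, 49) (0, 49)]  |A|=640.6198
5. ⊥bis P7·P3 via (46.61,38.7): [(0, 15.9695) (13.6009, 21.0721) (29.7908, 49) (0, 49)]  |A|=640.6198
6. ⊥bis P7·P4 via (34.52,37.155): [(0, 15.9695) (13.6009, 21.0721) (29.7908, 49) (0, 49)]  |A|=640.6198
7. ⊥bis P7·P5 via (40.3,26.845): [(0, 15.9695) (13.6009, 21.0721) (29.7908, 49) (0, 49)]  |A|=640.6198
8. ⊥bis P7·P6 via (42.17,23.565): [(0, 15.9695) (13.6009, 21.0721) (29.7908, 49) (0, 49)]  |A|=640.6198
9. ⊥bis P7·P8 via (16.55,27.665): [(0, 26.0656) (17.4746, 27.7544) (29.7908, 49) (0, 49)]  |A|=516.8477
10. canonical 4-gon: [(0, 26.0656) (17.4746, 27.7544) (29.7908, 49) (0, 49)]
11. shoelace: 516.8477

Area of P7's cell: 516.8477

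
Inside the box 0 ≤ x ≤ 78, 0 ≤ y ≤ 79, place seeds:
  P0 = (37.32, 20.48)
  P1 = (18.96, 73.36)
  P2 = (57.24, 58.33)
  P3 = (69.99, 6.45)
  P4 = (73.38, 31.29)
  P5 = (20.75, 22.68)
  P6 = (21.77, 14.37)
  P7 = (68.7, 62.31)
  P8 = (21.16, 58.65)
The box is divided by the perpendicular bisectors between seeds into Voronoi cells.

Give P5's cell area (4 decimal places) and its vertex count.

Area of P5's cell: 692.6079 (4 vertices)

1. box [0,78]×[0,79]: [(0, 0) (78, 0) (78, 79) (0, 79)]
2. ⊥bis P5·P0 via (29.035,21.58): [(0, 0) (26.1698, 0) (36.6587, 79) (0, 79)]  |A|=2481.7249
3. ⊥bis P5·P1 via (19.855,48.02): [(0, 47.3187) (0, 0) (26.1698, 0) (32.6052, 48.4703)]  |A|=1405.649
4. ⊥bis P5·P2 via (38.995,40.505): [(31.2595, 48.4228) (0, 47.3187) (0, 0) (26.1698, 0) (32.4387, 47.2158)]  |A|=1404.8089
5. ⊥bis P5·P3 via (45.37,14.565): [(31.2595, 48.4228) (0, 47.3187) (0, 0) (26.1698, 0) (32.4387, 47.2158)]  |A|=1404.8089
6. ⊥bis P5·P4 via (47.065,26.985): [(31.2595, 48.4228) (0, 47.3187) (0, 0) (26.1698, 0) (32.4387, 47.2158)]  |A|=1404.8089
7. ⊥bis P5·P6 via (21.26,18.525): [(31.2595, 48.4228) (0, 47.3187) (0, 15.9155) (28.7515, 19.4445) (32.4387, 47.2158)]  |A|=921.5823
8. ⊥bis P5·P7 via (44.725,42.495): [(31.2595, 48.4228) (0, 47.3187) (0, 15.9155) (28.7515, 19.4445) (32.4387, 47.2158)]  |A|=921.5823
9. ⊥bis P5·P8 via (20.955,40.665): [(0, 40.9039) (0, 15.9155) (28.7515, 19.4445) (31.5529, 40.5442)]  |A|=692.6079
10. canonical 4-gon: [(0, 40.9039) (0, 15.9155) (28.7515, 19.4445) (31.5529, 40.5442)]
11. shoelace: 692.6079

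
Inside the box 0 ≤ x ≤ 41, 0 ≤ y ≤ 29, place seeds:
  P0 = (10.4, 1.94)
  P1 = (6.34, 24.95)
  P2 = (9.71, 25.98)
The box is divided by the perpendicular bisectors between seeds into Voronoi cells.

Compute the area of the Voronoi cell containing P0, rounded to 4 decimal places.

Area of P0's cell: 574.8337

1. box [0,41]×[0,29]: [(0, 0) (41, 0) (41, 29) (0, 29)]
2. ⊥bis P0·P1 via (8.37,13.445): [(0, 11.9682) (0, 0) (41, 0) (41, 19.2024)]  |A|=638.9964
3. ⊥bis P0·P2 via (10.055,13.96): [(11.5284, 14.0023) (0, 11.9682) (0, 0) (41, 0) (41, 14.8482)]  |A|=574.8337
4. canonical 5-gon: [(11.5284, 14.0023) (0, 11.9682) (0, 0) (41, 0) (41, 14.8482)]
5. shoelace: 574.8337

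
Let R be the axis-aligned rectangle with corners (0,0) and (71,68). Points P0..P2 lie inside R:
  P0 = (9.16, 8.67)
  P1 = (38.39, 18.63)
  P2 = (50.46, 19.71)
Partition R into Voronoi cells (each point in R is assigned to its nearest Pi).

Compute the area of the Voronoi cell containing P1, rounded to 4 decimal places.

1. box [0,71]×[0,68]: [(0, 0) (71, 0) (71, 68) (0, 68)]
2. ⊥bis P1·P0 via (23.775,13.65): [(28.4262, 0) (71, 0) (71, 68) (5.2555, 68)]  |A|=3682.8241
3. ⊥bis P1·P2 via (44.425,19.17): [(28.4262, 0) (46.1403, 0) (40.0558, 68) (5.2555, 68)]  |A|=1785.4908
4. canonical 4-gon: [(28.4262, 0) (46.1403, 0) (40.0558, 68) (5.2555, 68)]
5. shoelace: 1785.4908

Area of P1's cell: 1785.4908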